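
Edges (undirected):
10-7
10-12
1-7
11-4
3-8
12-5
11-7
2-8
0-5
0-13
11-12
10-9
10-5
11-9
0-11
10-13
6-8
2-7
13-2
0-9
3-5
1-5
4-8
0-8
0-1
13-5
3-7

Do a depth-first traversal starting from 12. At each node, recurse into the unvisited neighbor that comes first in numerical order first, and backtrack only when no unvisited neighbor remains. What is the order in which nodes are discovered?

Visit 12
12 → 5
5 → 0
0 → 1
1 → 7
7 → 2
2 → 8
8 → 3
8 → 4
4 → 11
11 → 9
9 → 10
10 → 13
8 → 6

12, 5, 0, 1, 7, 2, 8, 3, 4, 11, 9, 10, 13, 6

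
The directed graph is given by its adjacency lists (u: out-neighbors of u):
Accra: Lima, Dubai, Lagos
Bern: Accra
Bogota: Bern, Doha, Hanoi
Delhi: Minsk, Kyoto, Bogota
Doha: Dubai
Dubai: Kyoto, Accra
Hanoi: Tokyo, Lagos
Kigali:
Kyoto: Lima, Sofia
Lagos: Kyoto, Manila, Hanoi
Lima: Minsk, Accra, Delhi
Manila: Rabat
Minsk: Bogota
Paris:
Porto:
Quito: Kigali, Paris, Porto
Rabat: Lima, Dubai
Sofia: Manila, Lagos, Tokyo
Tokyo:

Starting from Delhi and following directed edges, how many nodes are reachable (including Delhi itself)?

BFS from Delhi visits: Delhi, Minsk, Kyoto, Bogota, Lima, Sofia, Bern, Doha, Hanoi, Accra, Manila, Lagos, Tokyo, Dubai, Rabat
Reachable nodes: 15 of 19 total.

15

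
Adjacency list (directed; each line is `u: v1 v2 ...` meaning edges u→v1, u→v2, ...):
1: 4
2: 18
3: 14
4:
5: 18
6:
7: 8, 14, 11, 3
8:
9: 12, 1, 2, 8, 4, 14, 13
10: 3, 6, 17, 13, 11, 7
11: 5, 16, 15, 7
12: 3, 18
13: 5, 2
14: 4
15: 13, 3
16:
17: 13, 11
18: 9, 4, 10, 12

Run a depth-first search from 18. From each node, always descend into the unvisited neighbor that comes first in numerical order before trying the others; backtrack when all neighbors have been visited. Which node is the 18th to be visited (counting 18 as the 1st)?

Visit 18
18 → 4
18 → 9
9 → 1
9 → 2
9 → 8
9 → 12
12 → 3
3 → 14
9 → 13
13 → 5
18 → 10
10 → 6
10 → 7
7 → 11
11 → 15
11 → 16
10 → 17

Visit order: 18, 4, 9, 1, 2, 8, 12, 3, 14, 13, 5, 10, 6, 7, 11, 15, 16, 17

17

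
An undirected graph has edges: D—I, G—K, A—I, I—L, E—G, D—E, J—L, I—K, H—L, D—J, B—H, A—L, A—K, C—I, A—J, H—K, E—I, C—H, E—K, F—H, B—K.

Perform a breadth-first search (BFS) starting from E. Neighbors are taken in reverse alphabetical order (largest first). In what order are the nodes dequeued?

Visit E; enqueue K, I, G, D → queue [K, I, G, D]
Visit K; enqueue H, B, A → queue [I, G, D, H, B, A]
Visit I; enqueue L, C → queue [G, D, H, B, A, L, C]
Visit G → queue [D, H, B, A, L, C]
Visit D; enqueue J → queue [H, B, A, L, C, J]
Visit H; enqueue F → queue [B, A, L, C, J, F]
Visit B → queue [A, L, C, J, F]
Visit A → queue [L, C, J, F]
Visit L → queue [C, J, F]
Visit C → queue [J, F]
Visit J → queue [F]
Visit F → queue []

E -> K -> I -> G -> D -> H -> B -> A -> L -> C -> J -> F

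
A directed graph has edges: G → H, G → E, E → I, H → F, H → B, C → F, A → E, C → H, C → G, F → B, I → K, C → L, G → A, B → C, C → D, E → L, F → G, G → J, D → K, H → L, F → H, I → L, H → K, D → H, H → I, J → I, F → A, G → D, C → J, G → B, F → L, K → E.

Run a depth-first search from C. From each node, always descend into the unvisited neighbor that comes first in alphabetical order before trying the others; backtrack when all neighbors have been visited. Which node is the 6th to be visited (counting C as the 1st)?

Visit C
C → D
D → H
H → B
H → F
F → A
A → E
E → I
I → K
I → L
F → G
G → J

Visit order: C, D, H, B, F, A, E, I, K, L, G, J

A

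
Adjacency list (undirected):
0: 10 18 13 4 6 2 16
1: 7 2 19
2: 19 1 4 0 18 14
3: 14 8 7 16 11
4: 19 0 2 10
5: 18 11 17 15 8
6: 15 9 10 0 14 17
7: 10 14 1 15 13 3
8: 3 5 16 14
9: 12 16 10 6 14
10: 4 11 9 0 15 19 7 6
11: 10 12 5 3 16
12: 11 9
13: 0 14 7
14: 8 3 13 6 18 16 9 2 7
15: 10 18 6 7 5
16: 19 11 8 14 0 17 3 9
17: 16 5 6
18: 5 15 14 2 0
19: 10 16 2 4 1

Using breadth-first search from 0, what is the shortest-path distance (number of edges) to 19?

2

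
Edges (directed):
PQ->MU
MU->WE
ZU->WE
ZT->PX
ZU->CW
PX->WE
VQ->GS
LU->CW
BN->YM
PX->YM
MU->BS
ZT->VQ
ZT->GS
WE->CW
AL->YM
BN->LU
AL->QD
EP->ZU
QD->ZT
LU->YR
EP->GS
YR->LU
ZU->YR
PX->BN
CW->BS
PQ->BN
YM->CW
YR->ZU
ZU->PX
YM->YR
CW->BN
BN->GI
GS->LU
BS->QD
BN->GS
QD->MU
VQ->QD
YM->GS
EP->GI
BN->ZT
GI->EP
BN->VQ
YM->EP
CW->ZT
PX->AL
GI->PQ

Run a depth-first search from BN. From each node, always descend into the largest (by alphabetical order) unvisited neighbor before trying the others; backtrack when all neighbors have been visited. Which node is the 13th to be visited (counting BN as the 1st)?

Visit BN
BN → ZT
ZT → VQ
VQ → QD
QD → MU
MU → WE
WE → CW
CW → BS
VQ → GS
GS → LU
LU → YR
YR → ZU
ZU → PX
PX → YM
YM → EP
EP → GI
GI → PQ
PX → AL

Visit order: BN, ZT, VQ, QD, MU, WE, CW, BS, GS, LU, YR, ZU, PX, YM, EP, GI, PQ, AL

PX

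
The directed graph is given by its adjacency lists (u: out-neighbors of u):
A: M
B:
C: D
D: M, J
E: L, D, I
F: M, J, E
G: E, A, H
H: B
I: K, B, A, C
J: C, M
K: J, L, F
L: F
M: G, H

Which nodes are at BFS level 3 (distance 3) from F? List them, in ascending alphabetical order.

Level 0: F
Level 1: E, J, M
Level 2: C, D, G, H, I, L
Level 3: A, B, K

A, B, K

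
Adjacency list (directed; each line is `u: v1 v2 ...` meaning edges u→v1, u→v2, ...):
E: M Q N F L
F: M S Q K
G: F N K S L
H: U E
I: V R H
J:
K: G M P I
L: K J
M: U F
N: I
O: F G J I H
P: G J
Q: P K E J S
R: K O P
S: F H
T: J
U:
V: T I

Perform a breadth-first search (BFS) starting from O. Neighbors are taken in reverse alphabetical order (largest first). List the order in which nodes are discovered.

O, J, I, H, G, F, V, R, U, E, S, N, L, K, Q, M, T, P

Visit O; enqueue J, I, H, G, F → queue [J, I, H, G, F]
Visit J → queue [I, H, G, F]
Visit I; enqueue V, R → queue [H, G, F, V, R]
Visit H; enqueue U, E → queue [G, F, V, R, U, E]
Visit G; enqueue S, N, L, K → queue [F, V, R, U, E, S, N, L, K]
Visit F; enqueue Q, M → queue [V, R, U, E, S, N, L, K, Q, M]
Visit V; enqueue T → queue [R, U, E, S, N, L, K, Q, M, T]
Visit R; enqueue P → queue [U, E, S, N, L, K, Q, M, T, P]
Visit U → queue [E, S, N, L, K, Q, M, T, P]
Visit E → queue [S, N, L, K, Q, M, T, P]
Visit S → queue [N, L, K, Q, M, T, P]
Visit N → queue [L, K, Q, M, T, P]
Visit L → queue [K, Q, M, T, P]
Visit K → queue [Q, M, T, P]
Visit Q → queue [M, T, P]
Visit M → queue [T, P]
Visit T → queue [P]
Visit P → queue []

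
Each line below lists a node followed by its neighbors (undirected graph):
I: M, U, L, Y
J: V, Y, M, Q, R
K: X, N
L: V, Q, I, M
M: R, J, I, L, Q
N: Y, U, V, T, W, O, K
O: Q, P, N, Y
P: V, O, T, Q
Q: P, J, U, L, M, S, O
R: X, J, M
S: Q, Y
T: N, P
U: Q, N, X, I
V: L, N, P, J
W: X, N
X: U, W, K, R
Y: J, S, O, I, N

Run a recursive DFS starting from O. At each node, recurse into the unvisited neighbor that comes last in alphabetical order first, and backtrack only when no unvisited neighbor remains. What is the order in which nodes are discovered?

O, Y, S, Q, U, X, W, N, V, P, T, L, M, R, J, I, K

Visit O
O → Y
Y → S
S → Q
Q → U
U → X
X → W
W → N
N → V
V → P
P → T
V → L
L → M
M → R
R → J
M → I
N → K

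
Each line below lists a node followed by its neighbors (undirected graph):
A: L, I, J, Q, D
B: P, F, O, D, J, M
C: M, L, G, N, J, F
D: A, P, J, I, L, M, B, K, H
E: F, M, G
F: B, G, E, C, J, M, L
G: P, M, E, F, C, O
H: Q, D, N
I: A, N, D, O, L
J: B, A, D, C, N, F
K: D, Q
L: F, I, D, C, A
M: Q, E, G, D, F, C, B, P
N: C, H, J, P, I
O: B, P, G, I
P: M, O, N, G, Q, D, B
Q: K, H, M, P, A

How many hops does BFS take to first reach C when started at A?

Level 0: A
Level 1: D, I, J, L, Q
Level 2: B, C, F, H, K, M, N, O, P
Level 3: E, G
C first appears at level 2.

2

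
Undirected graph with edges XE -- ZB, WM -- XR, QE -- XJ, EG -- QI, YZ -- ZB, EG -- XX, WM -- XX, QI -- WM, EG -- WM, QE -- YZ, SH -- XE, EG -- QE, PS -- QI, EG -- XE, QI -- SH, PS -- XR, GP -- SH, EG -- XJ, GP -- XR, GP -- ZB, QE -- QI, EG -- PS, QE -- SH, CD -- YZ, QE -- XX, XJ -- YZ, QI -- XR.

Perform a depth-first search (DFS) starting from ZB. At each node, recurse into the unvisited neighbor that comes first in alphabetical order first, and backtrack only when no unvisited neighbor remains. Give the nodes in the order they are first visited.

ZB, GP, SH, QE, EG, PS, QI, WM, XR, XX, XE, XJ, YZ, CD

Visit ZB
ZB → GP
GP → SH
SH → QE
QE → EG
EG → PS
PS → QI
QI → WM
WM → XR
WM → XX
EG → XE
EG → XJ
XJ → YZ
YZ → CD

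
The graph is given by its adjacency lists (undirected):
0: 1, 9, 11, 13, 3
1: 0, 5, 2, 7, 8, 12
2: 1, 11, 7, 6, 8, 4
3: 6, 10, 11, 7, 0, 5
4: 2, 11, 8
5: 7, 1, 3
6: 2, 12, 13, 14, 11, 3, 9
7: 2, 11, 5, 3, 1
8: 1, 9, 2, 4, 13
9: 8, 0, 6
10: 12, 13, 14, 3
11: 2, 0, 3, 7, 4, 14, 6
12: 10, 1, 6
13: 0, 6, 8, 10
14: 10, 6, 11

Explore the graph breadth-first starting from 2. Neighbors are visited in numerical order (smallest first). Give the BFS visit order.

Visit 2; enqueue 1, 4, 6, 7, 8, 11 → queue [1, 4, 6, 7, 8, 11]
Visit 1; enqueue 0, 5, 12 → queue [4, 6, 7, 8, 11, 0, 5, 12]
Visit 4 → queue [6, 7, 8, 11, 0, 5, 12]
Visit 6; enqueue 3, 9, 13, 14 → queue [7, 8, 11, 0, 5, 12, 3, 9, 13, 14]
Visit 7 → queue [8, 11, 0, 5, 12, 3, 9, 13, 14]
Visit 8 → queue [11, 0, 5, 12, 3, 9, 13, 14]
Visit 11 → queue [0, 5, 12, 3, 9, 13, 14]
Visit 0 → queue [5, 12, 3, 9, 13, 14]
Visit 5 → queue [12, 3, 9, 13, 14]
Visit 12; enqueue 10 → queue [3, 9, 13, 14, 10]
Visit 3 → queue [9, 13, 14, 10]
Visit 9 → queue [13, 14, 10]
Visit 13 → queue [14, 10]
Visit 14 → queue [10]
Visit 10 → queue []

2, 1, 4, 6, 7, 8, 11, 0, 5, 12, 3, 9, 13, 14, 10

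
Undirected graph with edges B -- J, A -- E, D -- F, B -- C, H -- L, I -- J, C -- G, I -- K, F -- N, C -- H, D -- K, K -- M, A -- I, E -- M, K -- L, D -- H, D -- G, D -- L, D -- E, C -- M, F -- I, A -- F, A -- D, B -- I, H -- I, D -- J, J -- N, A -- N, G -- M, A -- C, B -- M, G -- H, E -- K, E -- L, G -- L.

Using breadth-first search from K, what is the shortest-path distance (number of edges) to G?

2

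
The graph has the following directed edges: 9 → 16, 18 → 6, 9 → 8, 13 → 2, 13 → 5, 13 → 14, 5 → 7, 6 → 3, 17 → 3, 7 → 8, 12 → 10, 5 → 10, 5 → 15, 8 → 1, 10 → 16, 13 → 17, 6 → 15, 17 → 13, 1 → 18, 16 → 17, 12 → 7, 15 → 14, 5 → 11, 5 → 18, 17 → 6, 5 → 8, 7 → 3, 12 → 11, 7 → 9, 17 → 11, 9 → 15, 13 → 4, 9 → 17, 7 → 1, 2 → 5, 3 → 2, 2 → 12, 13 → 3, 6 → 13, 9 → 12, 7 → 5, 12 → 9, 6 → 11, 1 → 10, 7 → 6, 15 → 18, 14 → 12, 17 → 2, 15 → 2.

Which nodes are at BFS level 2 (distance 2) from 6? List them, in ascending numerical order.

2, 4, 5, 14, 17, 18

Level 0: 6
Level 1: 3, 11, 13, 15
Level 2: 2, 4, 5, 14, 17, 18
Level 3: 7, 8, 10, 12
Level 4: 1, 9, 16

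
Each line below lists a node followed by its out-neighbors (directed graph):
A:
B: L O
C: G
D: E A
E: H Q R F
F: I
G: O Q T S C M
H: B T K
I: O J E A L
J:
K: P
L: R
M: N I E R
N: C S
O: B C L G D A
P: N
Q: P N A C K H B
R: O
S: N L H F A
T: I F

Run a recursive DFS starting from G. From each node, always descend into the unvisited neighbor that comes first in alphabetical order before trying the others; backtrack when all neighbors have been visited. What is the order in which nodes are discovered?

Visit G
G → C
G → M
M → E
E → F
F → I
I → A
I → J
I → L
L → R
R → O
O → B
O → D
E → H
H → K
K → P
P → N
N → S
H → T
E → Q

G, C, M, E, F, I, A, J, L, R, O, B, D, H, K, P, N, S, T, Q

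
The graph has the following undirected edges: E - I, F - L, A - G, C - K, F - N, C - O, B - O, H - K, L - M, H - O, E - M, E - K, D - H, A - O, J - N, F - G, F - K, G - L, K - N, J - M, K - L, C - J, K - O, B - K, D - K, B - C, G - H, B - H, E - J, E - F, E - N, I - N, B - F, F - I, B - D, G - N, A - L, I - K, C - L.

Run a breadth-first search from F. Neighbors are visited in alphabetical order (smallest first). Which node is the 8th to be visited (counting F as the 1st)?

Visit F; enqueue B, E, G, I, K, L, N → queue [B, E, G, I, K, L, N]
Visit B; enqueue C, D, H, O → queue [E, G, I, K, L, N, C, D, H, O]
Visit E; enqueue J, M → queue [G, I, K, L, N, C, D, H, O, J, M]
Visit G; enqueue A → queue [I, K, L, N, C, D, H, O, J, M, A]
Visit I → queue [K, L, N, C, D, H, O, J, M, A]
Visit K → queue [L, N, C, D, H, O, J, M, A]
Visit L → queue [N, C, D, H, O, J, M, A]
Visit N → queue [C, D, H, O, J, M, A]
Visit C → queue [D, H, O, J, M, A]
Visit D → queue [H, O, J, M, A]
Visit H → queue [O, J, M, A]
Visit O → queue [J, M, A]
Visit J → queue [M, A]
Visit M → queue [A]
Visit A → queue []

Visit order: F, B, E, G, I, K, L, N, C, D, H, O, J, M, A

N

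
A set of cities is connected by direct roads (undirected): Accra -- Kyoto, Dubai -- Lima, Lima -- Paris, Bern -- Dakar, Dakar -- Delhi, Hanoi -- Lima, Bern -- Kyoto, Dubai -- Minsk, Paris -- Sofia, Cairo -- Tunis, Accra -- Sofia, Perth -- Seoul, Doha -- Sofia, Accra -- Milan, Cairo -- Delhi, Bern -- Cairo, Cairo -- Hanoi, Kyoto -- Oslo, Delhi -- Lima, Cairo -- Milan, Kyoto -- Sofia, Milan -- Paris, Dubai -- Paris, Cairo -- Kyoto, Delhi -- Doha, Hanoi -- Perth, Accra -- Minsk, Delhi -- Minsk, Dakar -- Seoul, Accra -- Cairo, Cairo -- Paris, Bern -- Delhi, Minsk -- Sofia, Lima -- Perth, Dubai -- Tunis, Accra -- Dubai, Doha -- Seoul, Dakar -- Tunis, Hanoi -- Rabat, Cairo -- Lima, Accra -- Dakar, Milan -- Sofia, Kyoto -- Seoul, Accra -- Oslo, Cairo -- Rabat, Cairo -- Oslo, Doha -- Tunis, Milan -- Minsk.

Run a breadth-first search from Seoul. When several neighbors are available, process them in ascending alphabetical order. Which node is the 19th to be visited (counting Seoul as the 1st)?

Rabat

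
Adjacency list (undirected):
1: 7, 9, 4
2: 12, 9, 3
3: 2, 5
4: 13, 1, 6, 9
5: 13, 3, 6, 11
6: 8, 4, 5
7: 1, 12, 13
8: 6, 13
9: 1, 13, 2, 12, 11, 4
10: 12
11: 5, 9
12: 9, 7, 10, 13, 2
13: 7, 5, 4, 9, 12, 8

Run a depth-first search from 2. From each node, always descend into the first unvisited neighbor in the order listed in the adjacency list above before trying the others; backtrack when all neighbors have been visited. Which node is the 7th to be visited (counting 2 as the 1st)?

5

Visit 2
2 → 12
12 → 9
9 → 1
1 → 7
7 → 13
13 → 5
5 → 3
5 → 6
6 → 8
6 → 4
5 → 11
12 → 10

Visit order: 2, 12, 9, 1, 7, 13, 5, 3, 6, 8, 4, 11, 10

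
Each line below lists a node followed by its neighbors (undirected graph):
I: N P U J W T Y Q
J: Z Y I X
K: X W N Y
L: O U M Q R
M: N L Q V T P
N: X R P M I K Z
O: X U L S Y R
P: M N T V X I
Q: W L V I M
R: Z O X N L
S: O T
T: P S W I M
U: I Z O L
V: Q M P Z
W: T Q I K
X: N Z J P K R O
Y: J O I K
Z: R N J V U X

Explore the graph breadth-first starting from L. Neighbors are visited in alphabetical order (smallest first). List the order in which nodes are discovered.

L → M → O → Q → R → U → N → P → T → V → S → X → Y → I → W → Z → K → J

Visit L; enqueue M, O, Q, R, U → queue [M, O, Q, R, U]
Visit M; enqueue N, P, T, V → queue [O, Q, R, U, N, P, T, V]
Visit O; enqueue S, X, Y → queue [Q, R, U, N, P, T, V, S, X, Y]
Visit Q; enqueue I, W → queue [R, U, N, P, T, V, S, X, Y, I, W]
Visit R; enqueue Z → queue [U, N, P, T, V, S, X, Y, I, W, Z]
Visit U → queue [N, P, T, V, S, X, Y, I, W, Z]
Visit N; enqueue K → queue [P, T, V, S, X, Y, I, W, Z, K]
Visit P → queue [T, V, S, X, Y, I, W, Z, K]
Visit T → queue [V, S, X, Y, I, W, Z, K]
Visit V → queue [S, X, Y, I, W, Z, K]
Visit S → queue [X, Y, I, W, Z, K]
Visit X; enqueue J → queue [Y, I, W, Z, K, J]
Visit Y → queue [I, W, Z, K, J]
Visit I → queue [W, Z, K, J]
Visit W → queue [Z, K, J]
Visit Z → queue [K, J]
Visit K → queue [J]
Visit J → queue []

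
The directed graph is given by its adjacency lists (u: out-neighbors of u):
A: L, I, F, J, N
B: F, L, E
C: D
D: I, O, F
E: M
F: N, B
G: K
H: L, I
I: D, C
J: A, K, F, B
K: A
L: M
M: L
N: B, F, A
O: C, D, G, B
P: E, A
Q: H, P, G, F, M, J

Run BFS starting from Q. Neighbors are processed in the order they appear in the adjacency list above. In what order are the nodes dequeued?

Visit Q; enqueue H, P, G, F, M, J → queue [H, P, G, F, M, J]
Visit H; enqueue L, I → queue [P, G, F, M, J, L, I]
Visit P; enqueue E, A → queue [G, F, M, J, L, I, E, A]
Visit G; enqueue K → queue [F, M, J, L, I, E, A, K]
Visit F; enqueue N, B → queue [M, J, L, I, E, A, K, N, B]
Visit M → queue [J, L, I, E, A, K, N, B]
Visit J → queue [L, I, E, A, K, N, B]
Visit L → queue [I, E, A, K, N, B]
Visit I; enqueue D, C → queue [E, A, K, N, B, D, C]
Visit E → queue [A, K, N, B, D, C]
Visit A → queue [K, N, B, D, C]
Visit K → queue [N, B, D, C]
Visit N → queue [B, D, C]
Visit B → queue [D, C]
Visit D; enqueue O → queue [C, O]
Visit C → queue [O]
Visit O → queue []

Q H P G F M J L I E A K N B D C O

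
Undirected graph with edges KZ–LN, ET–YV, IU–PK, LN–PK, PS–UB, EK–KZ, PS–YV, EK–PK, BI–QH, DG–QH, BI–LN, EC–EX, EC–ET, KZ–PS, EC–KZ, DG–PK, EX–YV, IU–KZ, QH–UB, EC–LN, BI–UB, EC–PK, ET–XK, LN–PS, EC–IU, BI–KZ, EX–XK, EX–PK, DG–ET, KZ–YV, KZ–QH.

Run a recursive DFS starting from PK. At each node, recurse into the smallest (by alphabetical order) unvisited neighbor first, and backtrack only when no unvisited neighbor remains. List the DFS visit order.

PK → DG → ET → EC → EX → XK → YV → KZ → BI → LN → PS → UB → QH → EK → IU

Visit PK
PK → DG
DG → ET
ET → EC
EC → EX
EX → XK
EX → YV
YV → KZ
KZ → BI
BI → LN
LN → PS
PS → UB
UB → QH
KZ → EK
KZ → IU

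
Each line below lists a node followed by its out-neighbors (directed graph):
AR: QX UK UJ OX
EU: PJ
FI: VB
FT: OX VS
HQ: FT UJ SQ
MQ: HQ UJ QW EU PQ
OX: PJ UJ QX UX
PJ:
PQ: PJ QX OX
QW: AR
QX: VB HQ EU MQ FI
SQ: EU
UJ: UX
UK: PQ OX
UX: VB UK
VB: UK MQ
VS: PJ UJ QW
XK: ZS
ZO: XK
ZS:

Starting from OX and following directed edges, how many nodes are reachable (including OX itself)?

17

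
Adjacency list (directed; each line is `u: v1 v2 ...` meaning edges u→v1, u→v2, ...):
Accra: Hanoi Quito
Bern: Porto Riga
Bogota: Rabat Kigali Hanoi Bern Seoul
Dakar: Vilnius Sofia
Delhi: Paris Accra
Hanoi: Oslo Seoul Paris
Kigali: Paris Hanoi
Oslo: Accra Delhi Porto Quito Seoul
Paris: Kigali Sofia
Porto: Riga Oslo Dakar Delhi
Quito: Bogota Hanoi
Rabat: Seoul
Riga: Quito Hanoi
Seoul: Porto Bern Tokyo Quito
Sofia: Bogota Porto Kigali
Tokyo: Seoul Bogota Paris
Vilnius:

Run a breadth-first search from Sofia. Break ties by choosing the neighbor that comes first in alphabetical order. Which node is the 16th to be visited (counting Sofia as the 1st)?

Vilnius

Visit Sofia; enqueue Bogota, Kigali, Porto → queue [Bogota, Kigali, Porto]
Visit Bogota; enqueue Bern, Hanoi, Rabat, Seoul → queue [Kigali, Porto, Bern, Hanoi, Rabat, Seoul]
Visit Kigali; enqueue Paris → queue [Porto, Bern, Hanoi, Rabat, Seoul, Paris]
Visit Porto; enqueue Dakar, Delhi, Oslo, Riga → queue [Bern, Hanoi, Rabat, Seoul, Paris, Dakar, Delhi, Oslo, Riga]
Visit Bern → queue [Hanoi, Rabat, Seoul, Paris, Dakar, Delhi, Oslo, Riga]
Visit Hanoi → queue [Rabat, Seoul, Paris, Dakar, Delhi, Oslo, Riga]
Visit Rabat → queue [Seoul, Paris, Dakar, Delhi, Oslo, Riga]
Visit Seoul; enqueue Quito, Tokyo → queue [Paris, Dakar, Delhi, Oslo, Riga, Quito, Tokyo]
Visit Paris → queue [Dakar, Delhi, Oslo, Riga, Quito, Tokyo]
Visit Dakar; enqueue Vilnius → queue [Delhi, Oslo, Riga, Quito, Tokyo, Vilnius]
Visit Delhi; enqueue Accra → queue [Oslo, Riga, Quito, Tokyo, Vilnius, Accra]
Visit Oslo → queue [Riga, Quito, Tokyo, Vilnius, Accra]
Visit Riga → queue [Quito, Tokyo, Vilnius, Accra]
Visit Quito → queue [Tokyo, Vilnius, Accra]
Visit Tokyo → queue [Vilnius, Accra]
Visit Vilnius → queue [Accra]
Visit Accra → queue []

Visit order: Sofia, Bogota, Kigali, Porto, Bern, Hanoi, Rabat, Seoul, Paris, Dakar, Delhi, Oslo, Riga, Quito, Tokyo, Vilnius, Accra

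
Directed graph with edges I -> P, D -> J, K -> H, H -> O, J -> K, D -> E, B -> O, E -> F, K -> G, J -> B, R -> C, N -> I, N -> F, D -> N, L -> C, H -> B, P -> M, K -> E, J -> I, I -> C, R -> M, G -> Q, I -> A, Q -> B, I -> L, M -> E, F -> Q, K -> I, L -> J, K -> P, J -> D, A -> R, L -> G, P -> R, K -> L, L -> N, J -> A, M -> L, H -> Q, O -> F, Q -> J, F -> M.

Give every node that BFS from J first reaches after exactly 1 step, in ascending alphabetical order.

A, B, D, I, K

Level 0: J
Level 1: A, B, D, I, K
Level 2: C, E, G, H, L, N, O, P, R
Level 3: F, M, Q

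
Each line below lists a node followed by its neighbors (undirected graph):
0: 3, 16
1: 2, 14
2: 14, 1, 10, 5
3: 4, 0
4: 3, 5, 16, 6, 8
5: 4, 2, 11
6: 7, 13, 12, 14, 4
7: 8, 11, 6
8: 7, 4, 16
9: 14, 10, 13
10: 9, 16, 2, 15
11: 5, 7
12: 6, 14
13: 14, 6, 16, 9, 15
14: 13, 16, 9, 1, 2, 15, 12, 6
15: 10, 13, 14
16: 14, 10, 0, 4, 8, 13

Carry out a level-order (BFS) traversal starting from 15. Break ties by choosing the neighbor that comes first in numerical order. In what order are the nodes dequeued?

Visit 15; enqueue 10, 13, 14 → queue [10, 13, 14]
Visit 10; enqueue 2, 9, 16 → queue [13, 14, 2, 9, 16]
Visit 13; enqueue 6 → queue [14, 2, 9, 16, 6]
Visit 14; enqueue 1, 12 → queue [2, 9, 16, 6, 1, 12]
Visit 2; enqueue 5 → queue [9, 16, 6, 1, 12, 5]
Visit 9 → queue [16, 6, 1, 12, 5]
Visit 16; enqueue 0, 4, 8 → queue [6, 1, 12, 5, 0, 4, 8]
Visit 6; enqueue 7 → queue [1, 12, 5, 0, 4, 8, 7]
Visit 1 → queue [12, 5, 0, 4, 8, 7]
Visit 12 → queue [5, 0, 4, 8, 7]
Visit 5; enqueue 11 → queue [0, 4, 8, 7, 11]
Visit 0; enqueue 3 → queue [4, 8, 7, 11, 3]
Visit 4 → queue [8, 7, 11, 3]
Visit 8 → queue [7, 11, 3]
Visit 7 → queue [11, 3]
Visit 11 → queue [3]
Visit 3 → queue []

15 -> 10 -> 13 -> 14 -> 2 -> 9 -> 16 -> 6 -> 1 -> 12 -> 5 -> 0 -> 4 -> 8 -> 7 -> 11 -> 3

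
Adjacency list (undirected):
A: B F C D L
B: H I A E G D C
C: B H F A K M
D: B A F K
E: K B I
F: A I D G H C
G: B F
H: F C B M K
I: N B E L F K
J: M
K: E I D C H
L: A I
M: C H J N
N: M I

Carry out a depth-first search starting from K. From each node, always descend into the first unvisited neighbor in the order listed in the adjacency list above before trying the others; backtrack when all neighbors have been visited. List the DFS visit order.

K, E, B, H, F, A, C, M, J, N, I, L, D, G

Visit K
K → E
E → B
B → H
H → F
F → A
A → C
C → M
M → J
M → N
N → I
I → L
A → D
F → G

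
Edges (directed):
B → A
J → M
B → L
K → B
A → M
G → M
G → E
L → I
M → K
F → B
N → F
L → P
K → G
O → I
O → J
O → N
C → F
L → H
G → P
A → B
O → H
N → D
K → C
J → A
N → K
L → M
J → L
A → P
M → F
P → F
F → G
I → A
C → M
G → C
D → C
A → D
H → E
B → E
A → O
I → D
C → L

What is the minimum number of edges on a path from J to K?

Level 0: J
Level 1: A, L, M
Level 2: B, D, F, H, I, K, O, P
Level 3: C, E, G, N
K first appears at level 2.

2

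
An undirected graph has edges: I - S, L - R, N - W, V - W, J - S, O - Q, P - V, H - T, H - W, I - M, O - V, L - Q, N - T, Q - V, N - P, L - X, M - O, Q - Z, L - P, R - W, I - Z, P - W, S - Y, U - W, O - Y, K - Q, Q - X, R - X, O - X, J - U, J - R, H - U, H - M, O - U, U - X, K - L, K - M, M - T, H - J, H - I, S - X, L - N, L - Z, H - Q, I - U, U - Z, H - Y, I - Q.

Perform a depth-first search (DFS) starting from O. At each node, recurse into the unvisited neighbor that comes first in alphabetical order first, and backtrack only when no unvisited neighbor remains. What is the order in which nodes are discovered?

O → M → H → I → Q → K → L → N → P → V → W → R → J → S → X → U → Z → Y → T

Visit O
O → M
M → H
H → I
I → Q
Q → K
K → L
L → N
N → P
P → V
V → W
W → R
R → J
J → S
S → X
X → U
U → Z
S → Y
N → T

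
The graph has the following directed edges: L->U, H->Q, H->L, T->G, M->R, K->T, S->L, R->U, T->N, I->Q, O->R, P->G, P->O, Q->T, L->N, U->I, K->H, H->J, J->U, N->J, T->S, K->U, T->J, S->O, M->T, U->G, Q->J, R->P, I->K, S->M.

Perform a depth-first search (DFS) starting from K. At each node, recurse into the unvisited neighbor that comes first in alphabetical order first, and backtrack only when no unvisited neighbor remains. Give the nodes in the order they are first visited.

K → H → J → U → G → I → Q → T → N → S → L → M → R → P → O

Visit K
K → H
H → J
J → U
U → G
U → I
I → Q
Q → T
T → N
T → S
S → L
S → M
M → R
R → P
P → O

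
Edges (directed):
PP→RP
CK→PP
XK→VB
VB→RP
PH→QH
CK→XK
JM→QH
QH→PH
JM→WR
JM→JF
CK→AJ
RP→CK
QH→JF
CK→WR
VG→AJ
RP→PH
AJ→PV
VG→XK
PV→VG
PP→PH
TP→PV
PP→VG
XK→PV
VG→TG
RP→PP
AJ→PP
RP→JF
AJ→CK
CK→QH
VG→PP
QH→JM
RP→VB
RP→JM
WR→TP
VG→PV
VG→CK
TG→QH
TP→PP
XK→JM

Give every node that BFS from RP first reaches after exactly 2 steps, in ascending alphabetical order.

Level 0: RP
Level 1: CK, JF, JM, PH, PP, VB
Level 2: AJ, QH, VG, WR, XK
Level 3: PV, TG, TP

AJ, QH, VG, WR, XK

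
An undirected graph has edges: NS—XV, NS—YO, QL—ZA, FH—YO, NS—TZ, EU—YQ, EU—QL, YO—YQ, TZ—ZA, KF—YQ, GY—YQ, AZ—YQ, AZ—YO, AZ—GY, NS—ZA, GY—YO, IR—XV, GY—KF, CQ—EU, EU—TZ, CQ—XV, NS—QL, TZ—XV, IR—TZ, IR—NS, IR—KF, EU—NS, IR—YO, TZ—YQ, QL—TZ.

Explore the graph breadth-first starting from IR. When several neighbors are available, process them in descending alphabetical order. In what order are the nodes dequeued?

IR YO XV TZ NS KF YQ GY FH AZ CQ ZA QL EU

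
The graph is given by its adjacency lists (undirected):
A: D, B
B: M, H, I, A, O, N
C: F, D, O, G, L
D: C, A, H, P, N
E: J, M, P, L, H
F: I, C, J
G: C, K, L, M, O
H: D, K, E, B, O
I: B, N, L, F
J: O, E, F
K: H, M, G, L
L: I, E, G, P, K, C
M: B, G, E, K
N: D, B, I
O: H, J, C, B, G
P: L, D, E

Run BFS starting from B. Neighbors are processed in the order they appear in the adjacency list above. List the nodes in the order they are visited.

Visit B; enqueue M, H, I, A, O, N → queue [M, H, I, A, O, N]
Visit M; enqueue G, E, K → queue [H, I, A, O, N, G, E, K]
Visit H; enqueue D → queue [I, A, O, N, G, E, K, D]
Visit I; enqueue L, F → queue [A, O, N, G, E, K, D, L, F]
Visit A → queue [O, N, G, E, K, D, L, F]
Visit O; enqueue J, C → queue [N, G, E, K, D, L, F, J, C]
Visit N → queue [G, E, K, D, L, F, J, C]
Visit G → queue [E, K, D, L, F, J, C]
Visit E; enqueue P → queue [K, D, L, F, J, C, P]
Visit K → queue [D, L, F, J, C, P]
Visit D → queue [L, F, J, C, P]
Visit L → queue [F, J, C, P]
Visit F → queue [J, C, P]
Visit J → queue [C, P]
Visit C → queue [P]
Visit P → queue []

B -> M -> H -> I -> A -> O -> N -> G -> E -> K -> D -> L -> F -> J -> C -> P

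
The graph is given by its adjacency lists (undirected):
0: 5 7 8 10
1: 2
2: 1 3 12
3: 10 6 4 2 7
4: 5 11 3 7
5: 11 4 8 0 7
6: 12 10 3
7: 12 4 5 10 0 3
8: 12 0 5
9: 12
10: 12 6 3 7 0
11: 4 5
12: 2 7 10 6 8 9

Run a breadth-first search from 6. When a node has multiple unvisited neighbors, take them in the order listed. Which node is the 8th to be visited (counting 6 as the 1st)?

9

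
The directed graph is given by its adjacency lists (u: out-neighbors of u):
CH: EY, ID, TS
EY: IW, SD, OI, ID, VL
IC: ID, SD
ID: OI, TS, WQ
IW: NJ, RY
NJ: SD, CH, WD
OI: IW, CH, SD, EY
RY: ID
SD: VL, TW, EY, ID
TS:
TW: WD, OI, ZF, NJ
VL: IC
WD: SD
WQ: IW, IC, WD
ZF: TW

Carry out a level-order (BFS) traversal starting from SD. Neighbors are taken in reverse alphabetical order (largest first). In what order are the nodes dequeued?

SD -> VL -> TW -> ID -> EY -> IC -> ZF -> WD -> OI -> NJ -> WQ -> TS -> IW -> CH -> RY

Visit SD; enqueue VL, TW, ID, EY → queue [VL, TW, ID, EY]
Visit VL; enqueue IC → queue [TW, ID, EY, IC]
Visit TW; enqueue ZF, WD, OI, NJ → queue [ID, EY, IC, ZF, WD, OI, NJ]
Visit ID; enqueue WQ, TS → queue [EY, IC, ZF, WD, OI, NJ, WQ, TS]
Visit EY; enqueue IW → queue [IC, ZF, WD, OI, NJ, WQ, TS, IW]
Visit IC → queue [ZF, WD, OI, NJ, WQ, TS, IW]
Visit ZF → queue [WD, OI, NJ, WQ, TS, IW]
Visit WD → queue [OI, NJ, WQ, TS, IW]
Visit OI; enqueue CH → queue [NJ, WQ, TS, IW, CH]
Visit NJ → queue [WQ, TS, IW, CH]
Visit WQ → queue [TS, IW, CH]
Visit TS → queue [IW, CH]
Visit IW; enqueue RY → queue [CH, RY]
Visit CH → queue [RY]
Visit RY → queue []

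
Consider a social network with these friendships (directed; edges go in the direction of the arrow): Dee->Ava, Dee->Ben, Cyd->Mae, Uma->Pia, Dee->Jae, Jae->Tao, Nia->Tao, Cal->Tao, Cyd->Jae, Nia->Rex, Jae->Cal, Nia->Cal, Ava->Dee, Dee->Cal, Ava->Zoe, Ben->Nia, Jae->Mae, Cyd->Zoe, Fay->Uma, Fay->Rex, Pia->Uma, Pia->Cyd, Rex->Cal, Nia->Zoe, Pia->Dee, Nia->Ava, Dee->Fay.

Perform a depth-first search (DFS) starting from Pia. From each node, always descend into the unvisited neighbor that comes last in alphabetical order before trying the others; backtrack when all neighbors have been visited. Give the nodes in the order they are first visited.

Pia, Uma, Dee, Jae, Tao, Mae, Cal, Fay, Rex, Ben, Nia, Zoe, Ava, Cyd

Visit Pia
Pia → Uma
Pia → Dee
Dee → Jae
Jae → Tao
Jae → Mae
Jae → Cal
Dee → Fay
Fay → Rex
Dee → Ben
Ben → Nia
Nia → Zoe
Nia → Ava
Pia → Cyd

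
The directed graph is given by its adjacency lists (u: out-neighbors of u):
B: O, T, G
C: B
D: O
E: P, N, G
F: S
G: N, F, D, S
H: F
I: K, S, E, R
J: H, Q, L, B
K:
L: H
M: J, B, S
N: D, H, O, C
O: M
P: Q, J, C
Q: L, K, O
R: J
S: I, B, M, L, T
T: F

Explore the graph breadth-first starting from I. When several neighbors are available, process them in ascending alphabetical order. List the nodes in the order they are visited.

I -> E -> K -> R -> S -> G -> N -> P -> J -> B -> L -> M -> T -> D -> F -> C -> H -> O -> Q

Visit I; enqueue E, K, R, S → queue [E, K, R, S]
Visit E; enqueue G, N, P → queue [K, R, S, G, N, P]
Visit K → queue [R, S, G, N, P]
Visit R; enqueue J → queue [S, G, N, P, J]
Visit S; enqueue B, L, M, T → queue [G, N, P, J, B, L, M, T]
Visit G; enqueue D, F → queue [N, P, J, B, L, M, T, D, F]
Visit N; enqueue C, H, O → queue [P, J, B, L, M, T, D, F, C, H, O]
Visit P; enqueue Q → queue [J, B, L, M, T, D, F, C, H, O, Q]
Visit J → queue [B, L, M, T, D, F, C, H, O, Q]
Visit B → queue [L, M, T, D, F, C, H, O, Q]
Visit L → queue [M, T, D, F, C, H, O, Q]
Visit M → queue [T, D, F, C, H, O, Q]
Visit T → queue [D, F, C, H, O, Q]
Visit D → queue [F, C, H, O, Q]
Visit F → queue [C, H, O, Q]
Visit C → queue [H, O, Q]
Visit H → queue [O, Q]
Visit O → queue [Q]
Visit Q → queue []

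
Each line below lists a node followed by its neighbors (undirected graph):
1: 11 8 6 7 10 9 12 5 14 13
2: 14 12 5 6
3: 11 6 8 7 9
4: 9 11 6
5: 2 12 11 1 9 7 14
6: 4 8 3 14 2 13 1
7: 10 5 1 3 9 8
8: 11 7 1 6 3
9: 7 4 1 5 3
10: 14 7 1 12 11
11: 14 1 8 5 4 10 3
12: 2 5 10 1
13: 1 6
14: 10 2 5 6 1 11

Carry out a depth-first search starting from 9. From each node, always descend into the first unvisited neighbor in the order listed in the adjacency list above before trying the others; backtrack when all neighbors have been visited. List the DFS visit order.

9 7 10 14 2 12 5 11 1 8 6 4 3 13

Visit 9
9 → 7
7 → 10
10 → 14
14 → 2
2 → 12
12 → 5
5 → 11
11 → 1
1 → 8
8 → 6
6 → 4
6 → 3
6 → 13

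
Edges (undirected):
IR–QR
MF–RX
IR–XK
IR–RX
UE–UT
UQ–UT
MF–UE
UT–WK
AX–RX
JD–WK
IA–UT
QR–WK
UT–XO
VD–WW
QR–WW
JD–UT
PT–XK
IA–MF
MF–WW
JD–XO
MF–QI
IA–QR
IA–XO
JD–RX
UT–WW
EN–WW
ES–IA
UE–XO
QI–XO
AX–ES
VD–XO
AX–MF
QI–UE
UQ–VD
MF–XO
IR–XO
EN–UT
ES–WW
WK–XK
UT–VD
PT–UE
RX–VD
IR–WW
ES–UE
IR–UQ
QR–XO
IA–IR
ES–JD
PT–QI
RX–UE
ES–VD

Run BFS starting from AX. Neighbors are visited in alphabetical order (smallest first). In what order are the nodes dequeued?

Visit AX; enqueue ES, MF, RX → queue [ES, MF, RX]
Visit ES; enqueue IA, JD, UE, VD, WW → queue [MF, RX, IA, JD, UE, VD, WW]
Visit MF; enqueue QI, XO → queue [RX, IA, JD, UE, VD, WW, QI, XO]
Visit RX; enqueue IR → queue [IA, JD, UE, VD, WW, QI, XO, IR]
Visit IA; enqueue QR, UT → queue [JD, UE, VD, WW, QI, XO, IR, QR, UT]
Visit JD; enqueue WK → queue [UE, VD, WW, QI, XO, IR, QR, UT, WK]
Visit UE; enqueue PT → queue [VD, WW, QI, XO, IR, QR, UT, WK, PT]
Visit VD; enqueue UQ → queue [WW, QI, XO, IR, QR, UT, WK, PT, UQ]
Visit WW; enqueue EN → queue [QI, XO, IR, QR, UT, WK, PT, UQ, EN]
Visit QI → queue [XO, IR, QR, UT, WK, PT, UQ, EN]
Visit XO → queue [IR, QR, UT, WK, PT, UQ, EN]
Visit IR; enqueue XK → queue [QR, UT, WK, PT, UQ, EN, XK]
Visit QR → queue [UT, WK, PT, UQ, EN, XK]
Visit UT → queue [WK, PT, UQ, EN, XK]
Visit WK → queue [PT, UQ, EN, XK]
Visit PT → queue [UQ, EN, XK]
Visit UQ → queue [EN, XK]
Visit EN → queue [XK]
Visit XK → queue []

AX -> ES -> MF -> RX -> IA -> JD -> UE -> VD -> WW -> QI -> XO -> IR -> QR -> UT -> WK -> PT -> UQ -> EN -> XK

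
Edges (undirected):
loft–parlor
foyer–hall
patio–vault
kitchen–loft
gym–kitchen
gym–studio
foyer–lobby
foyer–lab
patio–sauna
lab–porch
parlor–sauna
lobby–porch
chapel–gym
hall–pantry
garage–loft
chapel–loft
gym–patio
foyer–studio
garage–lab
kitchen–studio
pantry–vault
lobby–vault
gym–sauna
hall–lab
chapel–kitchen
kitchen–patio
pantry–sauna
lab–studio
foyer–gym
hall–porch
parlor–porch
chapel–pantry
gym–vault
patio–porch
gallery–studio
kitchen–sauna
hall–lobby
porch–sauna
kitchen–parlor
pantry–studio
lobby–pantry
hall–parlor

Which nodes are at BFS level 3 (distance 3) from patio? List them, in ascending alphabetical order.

Level 0: patio
Level 1: gym, kitchen, porch, sauna, vault
Level 2: chapel, foyer, hall, lab, lobby, loft, pantry, parlor, studio
Level 3: gallery, garage

gallery, garage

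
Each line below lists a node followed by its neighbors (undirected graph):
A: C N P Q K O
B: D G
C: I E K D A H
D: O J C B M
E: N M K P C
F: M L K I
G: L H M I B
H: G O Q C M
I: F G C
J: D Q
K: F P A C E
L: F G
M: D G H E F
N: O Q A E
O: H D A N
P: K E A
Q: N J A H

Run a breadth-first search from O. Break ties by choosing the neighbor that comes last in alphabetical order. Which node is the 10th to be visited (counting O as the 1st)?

C

Visit O; enqueue N, H, D, A → queue [N, H, D, A]
Visit N; enqueue Q, E → queue [H, D, A, Q, E]
Visit H; enqueue M, G, C → queue [D, A, Q, E, M, G, C]
Visit D; enqueue J, B → queue [A, Q, E, M, G, C, J, B]
Visit A; enqueue P, K → queue [Q, E, M, G, C, J, B, P, K]
Visit Q → queue [E, M, G, C, J, B, P, K]
Visit E → queue [M, G, C, J, B, P, K]
Visit M; enqueue F → queue [G, C, J, B, P, K, F]
Visit G; enqueue L, I → queue [C, J, B, P, K, F, L, I]
Visit C → queue [J, B, P, K, F, L, I]
Visit J → queue [B, P, K, F, L, I]
Visit B → queue [P, K, F, L, I]
Visit P → queue [K, F, L, I]
Visit K → queue [F, L, I]
Visit F → queue [L, I]
Visit L → queue [I]
Visit I → queue []

Visit order: O, N, H, D, A, Q, E, M, G, C, J, B, P, K, F, L, I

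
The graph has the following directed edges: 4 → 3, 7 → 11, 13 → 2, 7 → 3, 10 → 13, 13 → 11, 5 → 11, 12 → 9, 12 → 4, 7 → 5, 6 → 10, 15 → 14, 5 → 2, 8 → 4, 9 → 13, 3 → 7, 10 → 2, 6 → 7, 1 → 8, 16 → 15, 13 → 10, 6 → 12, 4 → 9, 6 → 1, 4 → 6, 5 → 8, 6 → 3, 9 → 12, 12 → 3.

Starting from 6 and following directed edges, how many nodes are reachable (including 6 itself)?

BFS from 6 visits: 6, 1, 3, 7, 10, 12, 8, 5, 11, 2, 13, 4, 9
Reachable nodes: 13 of 16 total.

13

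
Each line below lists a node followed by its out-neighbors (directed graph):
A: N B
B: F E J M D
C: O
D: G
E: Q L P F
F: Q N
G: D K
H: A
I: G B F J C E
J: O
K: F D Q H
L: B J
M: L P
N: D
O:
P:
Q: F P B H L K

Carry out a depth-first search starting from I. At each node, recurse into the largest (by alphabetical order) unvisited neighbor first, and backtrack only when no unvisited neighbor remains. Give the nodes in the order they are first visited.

Visit I
I → J
J → O
I → G
G → K
K → Q
Q → P
Q → L
L → B
B → M
B → F
F → N
N → D
B → E
Q → H
H → A
I → C

I -> J -> O -> G -> K -> Q -> P -> L -> B -> M -> F -> N -> D -> E -> H -> A -> C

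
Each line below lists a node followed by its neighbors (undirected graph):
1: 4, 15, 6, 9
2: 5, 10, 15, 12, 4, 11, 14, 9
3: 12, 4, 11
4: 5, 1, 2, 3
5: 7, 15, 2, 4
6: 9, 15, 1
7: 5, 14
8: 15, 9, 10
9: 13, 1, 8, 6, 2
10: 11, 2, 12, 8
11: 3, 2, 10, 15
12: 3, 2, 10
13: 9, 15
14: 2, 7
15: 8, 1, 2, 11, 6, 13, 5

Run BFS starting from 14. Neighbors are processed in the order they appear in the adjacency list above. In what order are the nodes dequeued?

14 2 7 5 10 15 12 4 11 9 8 1 6 13 3

Visit 14; enqueue 2, 7 → queue [2, 7]
Visit 2; enqueue 5, 10, 15, 12, 4, 11, 9 → queue [7, 5, 10, 15, 12, 4, 11, 9]
Visit 7 → queue [5, 10, 15, 12, 4, 11, 9]
Visit 5 → queue [10, 15, 12, 4, 11, 9]
Visit 10; enqueue 8 → queue [15, 12, 4, 11, 9, 8]
Visit 15; enqueue 1, 6, 13 → queue [12, 4, 11, 9, 8, 1, 6, 13]
Visit 12; enqueue 3 → queue [4, 11, 9, 8, 1, 6, 13, 3]
Visit 4 → queue [11, 9, 8, 1, 6, 13, 3]
Visit 11 → queue [9, 8, 1, 6, 13, 3]
Visit 9 → queue [8, 1, 6, 13, 3]
Visit 8 → queue [1, 6, 13, 3]
Visit 1 → queue [6, 13, 3]
Visit 6 → queue [13, 3]
Visit 13 → queue [3]
Visit 3 → queue []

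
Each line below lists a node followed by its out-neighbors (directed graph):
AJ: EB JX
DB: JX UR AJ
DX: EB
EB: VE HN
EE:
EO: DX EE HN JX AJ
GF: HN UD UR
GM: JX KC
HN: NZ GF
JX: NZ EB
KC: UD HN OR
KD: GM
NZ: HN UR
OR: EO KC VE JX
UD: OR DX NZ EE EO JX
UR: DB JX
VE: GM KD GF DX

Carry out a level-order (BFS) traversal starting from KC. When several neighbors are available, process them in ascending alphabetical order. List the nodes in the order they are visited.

KC HN OR UD GF NZ EO JX VE DX EE UR AJ EB GM KD DB

Visit KC; enqueue HN, OR, UD → queue [HN, OR, UD]
Visit HN; enqueue GF, NZ → queue [OR, UD, GF, NZ]
Visit OR; enqueue EO, JX, VE → queue [UD, GF, NZ, EO, JX, VE]
Visit UD; enqueue DX, EE → queue [GF, NZ, EO, JX, VE, DX, EE]
Visit GF; enqueue UR → queue [NZ, EO, JX, VE, DX, EE, UR]
Visit NZ → queue [EO, JX, VE, DX, EE, UR]
Visit EO; enqueue AJ → queue [JX, VE, DX, EE, UR, AJ]
Visit JX; enqueue EB → queue [VE, DX, EE, UR, AJ, EB]
Visit VE; enqueue GM, KD → queue [DX, EE, UR, AJ, EB, GM, KD]
Visit DX → queue [EE, UR, AJ, EB, GM, KD]
Visit EE → queue [UR, AJ, EB, GM, KD]
Visit UR; enqueue DB → queue [AJ, EB, GM, KD, DB]
Visit AJ → queue [EB, GM, KD, DB]
Visit EB → queue [GM, KD, DB]
Visit GM → queue [KD, DB]
Visit KD → queue [DB]
Visit DB → queue []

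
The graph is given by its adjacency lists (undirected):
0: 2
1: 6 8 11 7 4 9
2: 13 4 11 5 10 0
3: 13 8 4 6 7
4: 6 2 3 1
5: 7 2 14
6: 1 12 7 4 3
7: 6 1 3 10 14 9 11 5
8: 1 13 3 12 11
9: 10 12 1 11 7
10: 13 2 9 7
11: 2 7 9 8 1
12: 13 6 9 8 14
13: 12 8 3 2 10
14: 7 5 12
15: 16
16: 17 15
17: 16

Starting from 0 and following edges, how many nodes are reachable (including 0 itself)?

BFS from 0 visits: 0, 2, 13, 11, 10, 5, 4, 12, 8, 3, 9, 7, 1, 14, 6
Reachable nodes: 15 of 18 total.

15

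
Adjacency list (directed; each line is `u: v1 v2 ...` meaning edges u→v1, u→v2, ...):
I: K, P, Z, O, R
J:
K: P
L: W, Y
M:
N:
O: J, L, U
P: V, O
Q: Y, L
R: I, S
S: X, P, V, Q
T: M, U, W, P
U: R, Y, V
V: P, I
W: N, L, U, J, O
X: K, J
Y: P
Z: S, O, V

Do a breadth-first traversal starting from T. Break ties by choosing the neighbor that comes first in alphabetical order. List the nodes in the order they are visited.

T, M, P, U, W, O, V, R, Y, J, L, N, I, S, K, Z, Q, X

Visit T; enqueue M, P, U, W → queue [M, P, U, W]
Visit M → queue [P, U, W]
Visit P; enqueue O, V → queue [U, W, O, V]
Visit U; enqueue R, Y → queue [W, O, V, R, Y]
Visit W; enqueue J, L, N → queue [O, V, R, Y, J, L, N]
Visit O → queue [V, R, Y, J, L, N]
Visit V; enqueue I → queue [R, Y, J, L, N, I]
Visit R; enqueue S → queue [Y, J, L, N, I, S]
Visit Y → queue [J, L, N, I, S]
Visit J → queue [L, N, I, S]
Visit L → queue [N, I, S]
Visit N → queue [I, S]
Visit I; enqueue K, Z → queue [S, K, Z]
Visit S; enqueue Q, X → queue [K, Z, Q, X]
Visit K → queue [Z, Q, X]
Visit Z → queue [Q, X]
Visit Q → queue [X]
Visit X → queue []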